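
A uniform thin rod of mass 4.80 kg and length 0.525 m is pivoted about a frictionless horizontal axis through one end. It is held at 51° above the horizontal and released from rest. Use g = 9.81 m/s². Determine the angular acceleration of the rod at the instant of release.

About the pivot, I = (1/3)ML² = (1/3)(4.80)(0.525)² = 0.4410 kg·m².
The weight acts at the center, a distance L/2 = 0.2625 m from the pivot; τ = Mg(L/2) cos 51° = 7.779 N·m.
α = τ/I = 7.779/0.4410 = 17.64 rad/s².
(Equivalently α = (3g/(2L)) cos 51° = 17.64 rad/s².)

α ≈ 17.6 rad/s²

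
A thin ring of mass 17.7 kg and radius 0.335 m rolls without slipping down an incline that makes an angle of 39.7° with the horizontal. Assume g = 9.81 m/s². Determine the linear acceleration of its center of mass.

Translation along the incline: Mg sinθ − f = Ma.
Rotation about the center: fR = Iα with I = MR². No-slip gives a = αR, so f = (I/R²)a = M a.
Substituting: Mg sinθ = (1 + 1.000)Ma, so a = g sinθ/(1 + 1.000) = (9.81) sin 39.7° / 2.000 = 3.133 m/s².

a ≈ 3.13 m/s²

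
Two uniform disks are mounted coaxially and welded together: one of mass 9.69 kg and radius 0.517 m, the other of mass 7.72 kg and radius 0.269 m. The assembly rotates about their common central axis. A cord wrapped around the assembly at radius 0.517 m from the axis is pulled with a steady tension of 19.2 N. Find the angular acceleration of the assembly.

α ≈ 6.31 rad/s²

I = ½M₁R₁² + ½M₂R₂² = ½(9.69)(0.517)² + ½(7.72)(0.269)² = 1.574 kg·m².
τ = F r = (19.2)(0.517) = 9.926 N·m.
α = τ/I = 9.926/1.574 = 6.305 rad/s².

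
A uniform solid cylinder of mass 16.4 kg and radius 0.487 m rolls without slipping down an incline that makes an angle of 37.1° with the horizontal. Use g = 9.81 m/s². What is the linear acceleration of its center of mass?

Translation along the incline: Mg sinθ − f = Ma.
Rotation about the center: fR = Iα with I = ½MR². No-slip gives a = αR, so f = (I/R²)a = (1/2)M a.
Substituting: Mg sinθ = (1 + 0.5000)Ma, so a = g sinθ/(1 + 0.5000) = (9.81) sin 37.1° / 1.500 = 3.945 m/s².

a ≈ 3.94 m/s²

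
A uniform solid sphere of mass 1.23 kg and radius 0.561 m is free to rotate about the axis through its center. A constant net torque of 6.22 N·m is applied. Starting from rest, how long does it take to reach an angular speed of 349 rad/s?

I = (2/5)MR² = (2/5)(1.23)(0.561)² = 0.1548 kg·m².
α = τ/I = 6.22/0.1548 = 40.17 rad/s².
ω = αt ⇒ t = ω/α = 349/40.17 = 8.688 s.

t ≈ 8.69 s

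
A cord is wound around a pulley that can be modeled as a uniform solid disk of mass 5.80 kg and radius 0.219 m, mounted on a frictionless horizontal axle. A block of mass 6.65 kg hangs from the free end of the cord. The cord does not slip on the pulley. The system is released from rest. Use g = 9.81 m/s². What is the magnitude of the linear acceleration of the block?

a ≈ 6.83 m/s²

I = ½MR² = (1/2)(5.80)(0.219)² = 0.1391 kg·m².
Block: mg − T = ma. Pulley: TR = Iα. No-slip: a = αR, so T = (I/R²)a = 2.900·a.
Then mg = (m + 2.900)a, so a = (6.65)(9.81)/(6.65 + 2.900) = 6.831 m/s².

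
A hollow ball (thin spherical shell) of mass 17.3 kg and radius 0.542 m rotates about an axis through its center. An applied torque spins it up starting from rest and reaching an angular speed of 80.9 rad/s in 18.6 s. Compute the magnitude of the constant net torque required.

τ ≈ 14.7 N·m

I = (2/3)MR² = (2/3)(17.3)(0.542)² = 3.388 kg·m².
α = Δω/Δt = (80.9 − 0)/18.6 = 4.349 rad/s².
τ = Iα = (3.388)(4.349) = 14.74 N·m.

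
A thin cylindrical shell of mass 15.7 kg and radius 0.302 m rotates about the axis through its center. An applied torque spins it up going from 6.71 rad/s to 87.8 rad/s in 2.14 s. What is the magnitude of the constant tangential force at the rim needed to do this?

I = MR² = (15.7)(0.302)² = 1.432 kg·m².
α = Δω/Δt = (87.8 − 6.71)/2.14 = 37.89 rad/s².
The required torque is τ = Iα = (1.432)(37.89) = 54.26 N·m.
A tangential force at the rim gives τ = FR, so F = τ/R = 54.26/0.302 = 179.7 N.

F ≈ 180 N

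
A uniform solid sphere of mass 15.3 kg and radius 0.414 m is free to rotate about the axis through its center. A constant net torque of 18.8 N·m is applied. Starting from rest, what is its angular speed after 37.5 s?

I = (2/5)MR² = (2/5)(15.3)(0.414)² = 1.049 kg·m².
α = τ/I = 18.8/1.049 = 17.92 rad/s².
ω = ω₀ + αt = 0 + (17.92)(37.5) = 672.1 rad/s.

ω ≈ 672 rad/s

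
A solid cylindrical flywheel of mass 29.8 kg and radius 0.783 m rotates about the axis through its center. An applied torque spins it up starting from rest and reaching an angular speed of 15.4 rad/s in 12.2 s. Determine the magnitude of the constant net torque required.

τ ≈ 11.5 N·m

I = ½MR² = (1/2)(29.8)(0.783)² = 9.135 kg·m².
α = Δω/Δt = (15.4 − 0)/12.2 = 1.262 rad/s².
τ = Iα = (9.135)(1.262) = 11.53 N·m.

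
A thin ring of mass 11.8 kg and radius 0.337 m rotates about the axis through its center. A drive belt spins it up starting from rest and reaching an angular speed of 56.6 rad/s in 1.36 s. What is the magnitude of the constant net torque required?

τ ≈ 55.8 N·m

I = MR² = (11.8)(0.337)² = 1.340 kg·m².
α = Δω/Δt = (56.6 − 0)/1.36 = 41.62 rad/s².
τ = Iα = (1.340)(41.62) = 55.77 N·m.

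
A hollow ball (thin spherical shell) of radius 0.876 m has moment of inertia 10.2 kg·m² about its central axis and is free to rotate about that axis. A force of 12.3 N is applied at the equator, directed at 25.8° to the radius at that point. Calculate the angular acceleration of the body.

Only the tangential component produces torque: τ = F R sinθ = (12.3)(0.876) sin 25.8° = 4.690 N·m.
Newton's second law for rotation, τ = Iα, gives α = τ/I = 4.690/10.20 = 0.4598 rad/s².

α ≈ 0.460 rad/s²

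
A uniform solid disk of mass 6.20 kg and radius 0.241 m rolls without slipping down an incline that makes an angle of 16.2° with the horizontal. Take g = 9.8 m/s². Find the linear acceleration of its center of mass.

a ≈ 1.82 m/s²

Translation along the incline: Mg sinθ − f = Ma.
Rotation about the center: fR = Iα with I = ½MR². No-slip gives a = αR, so f = (I/R²)a = (1/2)M a.
Substituting: Mg sinθ = (1 + 0.5000)Ma, so a = g sinθ/(1 + 0.5000) = (9.8) sin 16.2° / 1.500 = 1.823 m/s².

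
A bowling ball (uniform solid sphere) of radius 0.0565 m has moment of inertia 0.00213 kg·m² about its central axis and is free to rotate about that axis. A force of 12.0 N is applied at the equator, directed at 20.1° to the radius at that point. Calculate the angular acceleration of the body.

Only the tangential component produces torque: τ = F R sinθ = (12.0)(0.0565) sin 20.1° = 0.2330 N·m.
Newton's second law for rotation, τ = Iα, gives α = τ/I = 0.2330/0.002130 = 109.4 rad/s².

α ≈ 109 rad/s²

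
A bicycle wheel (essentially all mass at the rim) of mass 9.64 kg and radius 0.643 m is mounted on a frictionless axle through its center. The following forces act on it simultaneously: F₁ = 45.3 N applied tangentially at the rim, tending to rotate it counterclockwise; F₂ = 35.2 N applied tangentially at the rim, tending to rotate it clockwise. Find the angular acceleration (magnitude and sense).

α ≈ 1.63 rad/s², counterclockwise

I = MR² = (9.64)(0.643)² = 3.986 kg·m².
Taking counterclockwise as positive: τ₁ = +(45.3)(0.643) = +29.13 N·m; τ₂ = −(35.2)(0.643) = −22.63 N·m.
Net torque τ = 6.494 N·m.
α = τ/I = 6.494/3.986 = 1.629 rad/s².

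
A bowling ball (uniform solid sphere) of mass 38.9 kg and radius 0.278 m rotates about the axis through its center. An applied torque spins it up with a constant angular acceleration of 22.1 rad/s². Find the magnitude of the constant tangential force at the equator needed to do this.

F ≈ 95.6 N

I = (2/5)MR² = (2/5)(38.9)(0.278)² = 1.203 kg·m².
The required torque is τ = Iα = (1.203)(22.10) = 26.58 N·m.
A tangential force at the equator gives τ = FR, so F = τ/R = 26.58/0.278 = 95.60 N.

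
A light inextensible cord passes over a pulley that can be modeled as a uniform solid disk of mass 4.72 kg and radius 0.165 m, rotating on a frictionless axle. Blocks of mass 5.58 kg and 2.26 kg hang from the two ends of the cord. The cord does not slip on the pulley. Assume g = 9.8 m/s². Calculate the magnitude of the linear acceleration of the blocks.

I = ½MR² = (1/2)(4.72)(0.165)² = 0.06425 kg·m².
Heavier block: m₁g − T₁ = m₁a. Lighter block: T₂ − m₂g = m₂a.
Pulley: (T₁ − T₂)R = Iα = I(a/R), so T₁ − T₂ = (I/R²)a = (1/2)M_p a = 2.360·a.
Adding the three: (m₁ − m₂)g = (m₁ + m₂ + 2.360)a, so a = (5.58 − 2.26)(9.8)/(5.58 + 2.26 + 2.360) = 3.190 m/s².

a ≈ 3.19 m/s²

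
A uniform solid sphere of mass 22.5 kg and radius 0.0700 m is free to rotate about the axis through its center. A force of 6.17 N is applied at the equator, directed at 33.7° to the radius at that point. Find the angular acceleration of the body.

α ≈ 5.43 rad/s²

I = (2/5)MR² = (2/5)(22.5)(0.0700)² = 0.04410 kg·m².
Only the tangential component produces torque: τ = F R sinθ = (6.17)(0.0700) sin 33.7° = 0.2396 N·m.
Newton's second law for rotation, τ = Iα, gives α = τ/I = 0.2396/0.04410 = 5.434 rad/s².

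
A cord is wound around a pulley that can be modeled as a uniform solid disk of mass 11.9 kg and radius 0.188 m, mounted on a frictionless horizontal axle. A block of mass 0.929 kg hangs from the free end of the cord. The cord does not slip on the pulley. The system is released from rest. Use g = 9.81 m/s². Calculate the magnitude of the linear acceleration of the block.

I = ½MR² = (1/2)(11.9)(0.188)² = 0.2103 kg·m².
Block: mg − T = ma. Pulley: TR = Iα. No-slip: a = αR, so T = (I/R²)a = 5.950·a.
Then mg = (m + 5.950)a, so a = (0.929)(9.81)/(0.929 + 5.950) = 1.325 m/s².

a ≈ 1.32 m/s²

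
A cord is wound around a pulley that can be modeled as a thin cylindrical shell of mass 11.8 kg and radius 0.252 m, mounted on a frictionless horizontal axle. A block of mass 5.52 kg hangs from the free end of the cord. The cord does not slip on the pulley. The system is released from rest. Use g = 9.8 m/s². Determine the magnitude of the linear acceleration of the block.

a ≈ 3.12 m/s²

I = MR² = (11.8)(0.252)² = 0.7493 kg·m².
Block: mg − T = ma. Pulley: TR = Iα. No-slip: a = αR, so T = (I/R²)a = 11.80·a.
Then mg = (m + 11.80)a, so a = (5.52)(9.8)/(5.52 + 11.80) = 3.123 m/s².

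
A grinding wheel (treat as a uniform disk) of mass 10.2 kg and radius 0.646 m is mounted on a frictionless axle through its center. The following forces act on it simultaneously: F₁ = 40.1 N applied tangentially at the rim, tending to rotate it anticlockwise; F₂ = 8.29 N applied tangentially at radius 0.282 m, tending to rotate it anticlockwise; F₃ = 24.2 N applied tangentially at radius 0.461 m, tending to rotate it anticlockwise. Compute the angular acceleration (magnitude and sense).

I = ½MR² = (1/2)(10.2)(0.646)² = 2.128 kg·m².
Taking anticlockwise as positive: τ₁ = +(40.1)(0.646) = +25.90 N·m; τ₂ = +(8.29)(0.282) = +2.338 N·m; τ₃ = +(24.2)(0.461) = +11.16 N·m.
Net torque τ = 39.40 N·m.
α = τ/I = 39.40/2.128 = 18.51 rad/s².

α ≈ 18.5 rad/s², anticlockwise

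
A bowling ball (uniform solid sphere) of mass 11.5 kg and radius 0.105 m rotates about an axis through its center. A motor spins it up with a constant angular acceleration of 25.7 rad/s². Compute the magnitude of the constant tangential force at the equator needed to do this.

F ≈ 12.4 N

I = (2/5)MR² = (2/5)(11.5)(0.105)² = 0.05072 kg·m².
The required torque is τ = Iα = (0.05072)(25.70) = 1.303 N·m.
A tangential force at the equator gives τ = FR, so F = τ/R = 1.303/0.105 = 12.41 N.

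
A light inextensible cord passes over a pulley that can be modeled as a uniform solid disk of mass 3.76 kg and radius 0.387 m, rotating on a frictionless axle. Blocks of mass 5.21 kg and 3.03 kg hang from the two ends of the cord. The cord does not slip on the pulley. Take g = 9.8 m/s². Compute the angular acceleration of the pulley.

I = ½MR² = (1/2)(3.76)(0.387)² = 0.2816 kg·m².
Heavier block: m₁g − T₁ = m₁a. Lighter block: T₂ − m₂g = m₂a.
Pulley: (T₁ − T₂)R = Iα = I(a/R), so T₁ − T₂ = (I/R²)a = (1/2)M_p a = 1.880·a.
Adding the three: (m₁ − m₂)g = (m₁ + m₂ + 1.880)a, so a = (5.21 − 3.03)(9.8)/(5.21 + 3.03 + 1.880) = 2.111 m/s².
α = a/R = 2.111/0.387 = 5.455 rad/s².

α ≈ 5.45 rad/s²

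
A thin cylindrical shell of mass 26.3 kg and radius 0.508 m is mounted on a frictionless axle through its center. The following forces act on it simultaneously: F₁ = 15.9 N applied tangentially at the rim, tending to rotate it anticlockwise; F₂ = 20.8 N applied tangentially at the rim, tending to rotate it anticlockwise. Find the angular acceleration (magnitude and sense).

α ≈ 2.75 rad/s², anticlockwise

I = MR² = (26.3)(0.508)² = 6.787 kg·m².
Taking anticlockwise as positive: τ₁ = +(15.9)(0.508) = +8.077 N·m; τ₂ = +(20.8)(0.508) = +10.57 N·m.
Net torque τ = 18.64 N·m.
α = τ/I = 18.64/6.787 = 2.747 rad/s².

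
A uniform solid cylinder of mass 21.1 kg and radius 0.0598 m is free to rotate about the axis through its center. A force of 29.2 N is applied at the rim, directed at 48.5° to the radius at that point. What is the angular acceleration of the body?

α ≈ 34.7 rad/s²

I = ½MR² = (1/2)(21.1)(0.0598)² = 0.03773 kg·m².
Only the tangential component produces torque: τ = F R sinθ = (29.2)(0.0598) sin 48.5° = 1.308 N·m.
Newton's second law for rotation, τ = Iα, gives α = τ/I = 1.308/0.03773 = 34.66 rad/s².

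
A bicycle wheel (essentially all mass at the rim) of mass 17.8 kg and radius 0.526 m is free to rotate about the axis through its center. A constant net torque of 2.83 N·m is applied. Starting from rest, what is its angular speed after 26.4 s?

ω ≈ 15.2 rad/s

I = MR² = (17.8)(0.526)² = 4.925 kg·m².
α = τ/I = 2.83/4.925 = 0.5746 rad/s².
ω = ω₀ + αt = 0 + (0.5746)(26.4) = 15.17 rad/s.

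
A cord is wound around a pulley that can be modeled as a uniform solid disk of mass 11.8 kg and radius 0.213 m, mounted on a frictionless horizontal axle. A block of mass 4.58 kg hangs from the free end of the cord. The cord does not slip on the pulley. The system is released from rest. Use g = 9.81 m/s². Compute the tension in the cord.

T ≈ 25.3 N

I = ½MR² = (1/2)(11.8)(0.213)² = 0.2677 kg·m².
Block: mg − T = ma. Pulley: TR = Iα. No-slip: a = αR, so T = (I/R²)a = 5.900·a.
Then mg = (m + 5.900)a, so a = (4.58)(9.81)/(4.58 + 5.900) = 4.287 m/s².
T = 5.900·a = 25.29 N.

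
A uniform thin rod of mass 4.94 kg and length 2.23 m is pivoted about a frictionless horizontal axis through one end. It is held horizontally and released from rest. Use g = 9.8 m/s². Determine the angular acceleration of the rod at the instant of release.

α ≈ 6.59 rad/s²

About the pivot, I = (1/3)ML² = (1/3)(4.94)(2.23)² = 8.189 kg·m².
The weight acts at the center, a distance L/2 = 1.115 m from the pivot; τ = Mg(L/2) = 53.98 N·m.
α = τ/I = 53.98/8.189 = 6.592 rad/s².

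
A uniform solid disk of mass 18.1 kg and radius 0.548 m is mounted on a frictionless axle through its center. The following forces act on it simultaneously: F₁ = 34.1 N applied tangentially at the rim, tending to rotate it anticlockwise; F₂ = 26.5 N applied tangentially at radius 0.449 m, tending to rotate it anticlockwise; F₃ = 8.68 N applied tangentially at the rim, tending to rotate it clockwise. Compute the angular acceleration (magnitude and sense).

I = ½MR² = (1/2)(18.1)(0.548)² = 2.718 kg·m².
Taking anticlockwise as positive: τ₁ = +(34.1)(0.548) = +18.69 N·m; τ₂ = +(26.5)(0.449) = +11.90 N·m; τ₃ = −(8.68)(0.548) = −4.757 N·m.
Net torque τ = 25.83 N·m.
α = τ/I = 25.83/2.718 = 9.504 rad/s².

α ≈ 9.50 rad/s², anticlockwise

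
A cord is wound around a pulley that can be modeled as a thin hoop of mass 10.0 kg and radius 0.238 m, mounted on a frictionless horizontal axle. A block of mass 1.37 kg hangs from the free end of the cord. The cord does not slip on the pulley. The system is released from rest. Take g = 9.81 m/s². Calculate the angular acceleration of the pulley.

α ≈ 4.97 rad/s²

I = MR² = (10.0)(0.238)² = 0.5664 kg·m².
Block: mg − T = ma. Pulley: TR = Iα. No-slip: a = αR, so T = (I/R²)a = 10.00·a.
Then mg = (m + 10.00)a, so a = (1.37)(9.81)/(1.37 + 10.00) = 1.182 m/s².
α = a/R = 1.182/0.238 = 4.967 rad/s².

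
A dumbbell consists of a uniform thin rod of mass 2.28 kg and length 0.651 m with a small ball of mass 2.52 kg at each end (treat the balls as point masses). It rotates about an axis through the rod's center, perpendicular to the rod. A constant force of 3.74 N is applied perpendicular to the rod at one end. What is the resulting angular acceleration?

I_rod = (1/12)ML² = (1/12)(2.28)(0.651)² = 0.08052 kg·m².
I_balls = 2·m·(L/2)² = 2(2.52)(0.3255)² = 0.5340 kg·m².
Total I = 0.6145 kg·m².
τ = F·(L/2) = (3.74)(0.326) = 1.217 N·m.
α = τ/I = 1.217/0.6145 = 1.981 rad/s².

α ≈ 1.98 rad/s²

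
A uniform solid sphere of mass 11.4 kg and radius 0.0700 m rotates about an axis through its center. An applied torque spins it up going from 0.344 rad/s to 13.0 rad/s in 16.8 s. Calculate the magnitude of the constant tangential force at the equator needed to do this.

I = (2/5)MR² = (2/5)(11.4)(0.0700)² = 0.02234 kg·m².
α = Δω/Δt = (13.0 − 0.344)/16.8 = 0.7533 rad/s².
The required torque is τ = Iα = (0.02234)(0.7533) = 0.01683 N·m.
A tangential force at the equator gives τ = FR, so F = τ/R = 0.01683/0.0700 = 0.2405 N.

F ≈ 0.240 N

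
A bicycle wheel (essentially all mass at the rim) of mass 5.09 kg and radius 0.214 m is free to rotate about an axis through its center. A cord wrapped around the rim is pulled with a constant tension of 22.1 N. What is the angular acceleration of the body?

I = MR² = (5.09)(0.214)² = 0.2331 kg·m².
τ = F R = (22.1)(0.214) = 4.729 N·m.
From τ = Iα: α = 4.729/0.2331 = 20.29 rad/s².

α ≈ 20.3 rad/s²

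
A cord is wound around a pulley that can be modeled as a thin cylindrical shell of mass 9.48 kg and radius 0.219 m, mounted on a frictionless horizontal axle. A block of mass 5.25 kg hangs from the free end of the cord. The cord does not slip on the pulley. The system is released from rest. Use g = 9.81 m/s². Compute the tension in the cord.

I = MR² = (9.48)(0.219)² = 0.4547 kg·m².
Block: mg − T = ma. Pulley: TR = Iα. No-slip: a = αR, so T = (I/R²)a = 9.480·a.
Then mg = (m + 9.480)a, so a = (5.25)(9.81)/(5.25 + 9.480) = 3.496 m/s².
T = 9.480·a = 33.15 N.

T ≈ 33.1 N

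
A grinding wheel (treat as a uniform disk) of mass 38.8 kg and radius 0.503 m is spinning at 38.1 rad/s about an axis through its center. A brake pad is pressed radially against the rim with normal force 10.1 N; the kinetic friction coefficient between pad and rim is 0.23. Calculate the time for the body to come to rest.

I = ½MR² = (1/2)(38.8)(0.503)² = 4.908 kg·m².
Friction force f = μN = (0.23)(10.1) = 2.323 N at the rim; torque magnitude τ = fR = 1.168 N·m, opposing ω.
|α| = τ/I = 1.168/4.908 = 0.2381 rad/s² (deceleration).
0 = ω₀ − |α|t ⇒ t = ω₀/|α| = 38.1/0.2381 = 160.0 s.

t ≈ 160 s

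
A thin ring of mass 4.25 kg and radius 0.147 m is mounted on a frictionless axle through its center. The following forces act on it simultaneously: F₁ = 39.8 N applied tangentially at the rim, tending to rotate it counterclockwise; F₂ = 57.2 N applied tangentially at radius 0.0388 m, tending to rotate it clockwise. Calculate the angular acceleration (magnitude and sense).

α ≈ 39.5 rad/s², counterclockwise

I = MR² = (4.25)(0.147)² = 0.09184 kg·m².
Taking counterclockwise as positive: τ₁ = +(39.8)(0.147) = +5.851 N·m; τ₂ = −(57.2)(0.0388) = −2.219 N·m.
Net torque τ = 3.631 N·m.
α = τ/I = 3.631/0.09184 = 39.54 rad/s².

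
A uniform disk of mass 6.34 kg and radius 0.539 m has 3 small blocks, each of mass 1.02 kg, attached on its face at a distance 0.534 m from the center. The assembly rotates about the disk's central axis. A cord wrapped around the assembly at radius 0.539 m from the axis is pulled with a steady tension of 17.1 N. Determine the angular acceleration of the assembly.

I_disk = ½MR² = ½(6.34)(0.539)² = 0.9210 kg·m².
I_blocks = 3·m·r² = 3(1.02)(0.534)² = 0.8726 kg·m².
Total I = 1.794 kg·m².
τ = F r = (17.1)(0.539) = 9.217 N·m.
α = τ/I = 9.217/1.794 = 5.139 rad/s².

α ≈ 5.14 rad/s²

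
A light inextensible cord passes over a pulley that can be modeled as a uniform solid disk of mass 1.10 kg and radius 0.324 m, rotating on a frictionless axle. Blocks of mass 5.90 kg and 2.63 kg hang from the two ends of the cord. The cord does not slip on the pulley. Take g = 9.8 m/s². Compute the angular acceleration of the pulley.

α ≈ 10.9 rad/s²

I = ½MR² = (1/2)(1.10)(0.324)² = 0.05774 kg·m².
Heavier block: m₁g − T₁ = m₁a. Lighter block: T₂ − m₂g = m₂a.
Pulley: (T₁ − T₂)R = Iα = I(a/R), so T₁ − T₂ = (I/R²)a = (1/2)M_p a = 0.5500·a.
Adding the three: (m₁ − m₂)g = (m₁ + m₂ + 0.5500)a, so a = (5.90 − 2.63)(9.8)/(5.90 + 2.63 + 0.5500) = 3.529 m/s².
α = a/R = 3.529/0.324 = 10.89 rad/s².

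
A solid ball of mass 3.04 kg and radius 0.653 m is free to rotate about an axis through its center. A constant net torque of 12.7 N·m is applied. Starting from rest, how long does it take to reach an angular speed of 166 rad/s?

t ≈ 6.78 s

I = (2/5)MR² = (2/5)(3.04)(0.653)² = 0.5185 kg·m².
α = τ/I = 12.7/0.5185 = 24.49 rad/s².
ω = αt ⇒ t = ω/α = 166/24.49 = 6.777 s.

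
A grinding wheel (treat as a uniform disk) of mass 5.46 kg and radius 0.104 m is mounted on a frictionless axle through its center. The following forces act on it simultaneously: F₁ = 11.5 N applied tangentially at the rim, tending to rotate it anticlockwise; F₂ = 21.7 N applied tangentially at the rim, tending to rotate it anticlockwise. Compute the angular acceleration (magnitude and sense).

α ≈ 117 rad/s², anticlockwise

I = ½MR² = (1/2)(5.46)(0.104)² = 0.02953 kg·m².
Taking anticlockwise as positive: τ₁ = +(11.5)(0.104) = +1.196 N·m; τ₂ = +(21.7)(0.104) = +2.257 N·m.
Net torque τ = 3.453 N·m.
α = τ/I = 3.453/0.02953 = 116.9 rad/s².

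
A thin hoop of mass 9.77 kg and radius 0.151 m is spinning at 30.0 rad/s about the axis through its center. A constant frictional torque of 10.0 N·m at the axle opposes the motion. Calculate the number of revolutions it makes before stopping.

≈ 1.60 revolutions

I = MR² = (9.77)(0.151)² = 0.2228 kg·m².
The net torque has magnitude 10.0 N·m, opposing ω.
|α| = τ/I = 10.00/0.2228 = 44.89 rad/s² (deceleration).
ω² = ω₀² − 2|α|θ with ω = 0 ⇒ θ = ω₀²/(2|α|) = 10.02 rad = 1.595 rev.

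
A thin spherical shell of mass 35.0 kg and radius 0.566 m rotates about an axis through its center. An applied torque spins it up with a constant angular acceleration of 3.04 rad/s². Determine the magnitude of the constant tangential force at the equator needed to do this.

F ≈ 40.1 N

I = (2/3)MR² = (2/3)(35.0)(0.566)² = 7.475 kg·m².
The required torque is τ = Iα = (7.475)(3.040) = 22.72 N·m.
A tangential force at the equator gives τ = FR, so F = τ/R = 22.72/0.566 = 40.15 N.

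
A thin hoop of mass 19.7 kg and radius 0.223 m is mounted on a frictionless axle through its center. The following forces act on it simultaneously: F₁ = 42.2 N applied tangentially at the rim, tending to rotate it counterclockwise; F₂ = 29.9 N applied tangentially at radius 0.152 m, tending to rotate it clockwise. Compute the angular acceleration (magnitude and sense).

I = MR² = (19.7)(0.223)² = 0.9797 kg·m².
Taking counterclockwise as positive: τ₁ = +(42.2)(0.223) = +9.411 N·m; τ₂ = −(29.9)(0.152) = −4.545 N·m.
Net torque τ = 4.866 N·m.
α = τ/I = 4.866/0.9797 = 4.967 rad/s².

α ≈ 4.97 rad/s², counterclockwise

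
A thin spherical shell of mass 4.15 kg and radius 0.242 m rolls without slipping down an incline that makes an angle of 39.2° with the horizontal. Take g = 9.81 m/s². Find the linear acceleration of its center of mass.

Translation along the incline: Mg sinθ − f = Ma.
Rotation about the center: fR = Iα with I = (2/3)MR². No-slip gives a = αR, so f = (I/R²)a = (2/3)M a.
Substituting: Mg sinθ = (1 + 0.6667)Ma, so a = g sinθ/(1 + 0.6667) = (9.81) sin 39.2° / 1.667 = 3.720 m/s².

a ≈ 3.72 m/s²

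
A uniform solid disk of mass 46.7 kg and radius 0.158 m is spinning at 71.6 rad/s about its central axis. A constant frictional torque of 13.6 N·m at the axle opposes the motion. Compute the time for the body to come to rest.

t ≈ 3.07 s

I = ½MR² = (1/2)(46.7)(0.158)² = 0.5829 kg·m².
The net torque has magnitude 13.6 N·m, opposing ω.
|α| = τ/I = 13.60/0.5829 = 23.33 rad/s² (deceleration).
0 = ω₀ − |α|t ⇒ t = ω₀/|α| = 71.6/23.33 = 3.069 s.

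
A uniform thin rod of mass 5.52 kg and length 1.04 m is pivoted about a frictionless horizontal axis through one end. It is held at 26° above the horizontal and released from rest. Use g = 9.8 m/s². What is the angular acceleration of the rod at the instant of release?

α ≈ 12.7 rad/s²

About the pivot, I = (1/3)ML² = (1/3)(5.52)(1.04)² = 1.990 kg·m².
The weight acts at the center, a distance L/2 = 0.5200 m from the pivot; τ = Mg(L/2) cos 26° = 25.28 N·m.
α = τ/I = 25.28/1.990 = 12.70 rad/s².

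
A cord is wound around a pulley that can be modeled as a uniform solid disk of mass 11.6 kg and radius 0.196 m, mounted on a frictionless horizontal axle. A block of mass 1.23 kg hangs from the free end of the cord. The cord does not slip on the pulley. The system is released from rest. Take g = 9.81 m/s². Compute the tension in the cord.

I = ½MR² = (1/2)(11.6)(0.196)² = 0.2228 kg·m².
Block: mg − T = ma. Pulley: TR = Iα. No-slip: a = αR, so T = (I/R²)a = 5.800·a.
Then mg = (m + 5.800)a, so a = (1.23)(9.81)/(1.23 + 5.800) = 1.716 m/s².
T = 5.800·a = 9.955 N.

T ≈ 9.96 N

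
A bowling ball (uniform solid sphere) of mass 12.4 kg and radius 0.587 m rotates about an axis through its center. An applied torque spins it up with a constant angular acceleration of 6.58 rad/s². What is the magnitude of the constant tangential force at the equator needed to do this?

I = (2/5)MR² = (2/5)(12.4)(0.587)² = 1.709 kg·m².
The required torque is τ = Iα = (1.709)(6.580) = 11.25 N·m.
A tangential force at the equator gives τ = FR, so F = τ/R = 11.25/0.587 = 19.16 N.

F ≈ 19.2 N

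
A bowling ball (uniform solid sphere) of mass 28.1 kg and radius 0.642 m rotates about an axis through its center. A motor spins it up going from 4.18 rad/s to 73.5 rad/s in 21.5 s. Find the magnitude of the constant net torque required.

τ ≈ 14.9 N·m

I = (2/5)MR² = (2/5)(28.1)(0.642)² = 4.633 kg·m².
α = Δω/Δt = (73.5 − 4.18)/21.5 = 3.224 rad/s².
τ = Iα = (4.633)(3.224) = 14.94 N·m.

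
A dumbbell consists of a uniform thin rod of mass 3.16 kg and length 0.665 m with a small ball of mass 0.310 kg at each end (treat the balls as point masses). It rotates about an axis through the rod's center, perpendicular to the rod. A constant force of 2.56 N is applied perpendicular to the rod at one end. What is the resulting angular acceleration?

I_rod = (1/12)ML² = (1/12)(3.16)(0.665)² = 0.1165 kg·m².
I_balls = 2·m·(L/2)² = 2(0.310)(0.3325)² = 0.06854 kg·m².
Total I = 0.1850 kg·m².
τ = F·(L/2) = (2.56)(0.333) = 0.8512 N·m.
α = τ/I = 0.8512/0.1850 = 4.601 rad/s².

α ≈ 4.60 rad/s²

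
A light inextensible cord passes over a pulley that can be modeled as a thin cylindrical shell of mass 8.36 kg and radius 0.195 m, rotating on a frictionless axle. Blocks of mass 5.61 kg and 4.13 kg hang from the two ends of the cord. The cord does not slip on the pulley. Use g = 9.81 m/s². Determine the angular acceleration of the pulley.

I = MR² = (8.36)(0.195)² = 0.3179 kg·m².
Heavier block: m₁g − T₁ = m₁a. Lighter block: T₂ − m₂g = m₂a.
Pulley: (T₁ − T₂)R = Iα = I(a/R), so T₁ − T₂ = (I/R²)a = 1·M_p a = 8.360·a.
Adding the three: (m₁ − m₂)g = (m₁ + m₂ + 8.360)a, so a = (5.61 − 4.13)(9.81)/(5.61 + 4.13 + 8.360) = 0.8021 m/s².
α = a/R = 0.8021/0.195 = 4.114 rad/s².

α ≈ 4.11 rad/s²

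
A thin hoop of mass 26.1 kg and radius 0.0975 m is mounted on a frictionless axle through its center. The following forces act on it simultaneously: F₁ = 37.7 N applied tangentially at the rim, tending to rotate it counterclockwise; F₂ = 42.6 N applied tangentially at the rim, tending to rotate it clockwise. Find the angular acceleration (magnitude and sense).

α ≈ 1.93 rad/s², clockwise

I = MR² = (26.1)(0.0975)² = 0.2481 kg·m².
Taking counterclockwise as positive: τ₁ = +(37.7)(0.0975) = +3.676 N·m; τ₂ = −(42.6)(0.0975) = −4.154 N·m.
Net torque τ = -0.4777 N·m.
α = τ/I = -0.4777/0.2481 = -1.926 rad/s².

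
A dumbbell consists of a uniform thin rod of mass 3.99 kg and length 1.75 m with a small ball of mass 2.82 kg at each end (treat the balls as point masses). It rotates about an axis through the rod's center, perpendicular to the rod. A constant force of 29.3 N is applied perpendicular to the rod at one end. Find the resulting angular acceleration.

α ≈ 4.80 rad/s²

I_rod = (1/12)ML² = (1/12)(3.99)(1.75)² = 1.018 kg·m².
I_balls = 2·m·(L/2)² = 2(2.82)(0.8750)² = 4.318 kg·m².
Total I = 5.336 kg·m².
τ = F·(L/2) = (29.3)(0.875) = 25.64 N·m.
α = τ/I = 25.64/5.336 = 4.804 rad/s².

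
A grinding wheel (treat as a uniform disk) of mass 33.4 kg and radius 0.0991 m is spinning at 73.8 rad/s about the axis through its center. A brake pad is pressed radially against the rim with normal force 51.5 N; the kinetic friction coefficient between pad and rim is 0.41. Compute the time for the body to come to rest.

t ≈ 5.78 s

I = ½MR² = (1/2)(33.4)(0.0991)² = 0.1640 kg·m².
Friction force f = μN = (0.41)(51.5) = 21.11 N at the rim; torque magnitude τ = fR = 2.092 N·m, opposing ω.
|α| = τ/I = 2.092/0.1640 = 12.76 rad/s² (deceleration).
0 = ω₀ − |α|t ⇒ t = ω₀/|α| = 73.8/12.76 = 5.784 s.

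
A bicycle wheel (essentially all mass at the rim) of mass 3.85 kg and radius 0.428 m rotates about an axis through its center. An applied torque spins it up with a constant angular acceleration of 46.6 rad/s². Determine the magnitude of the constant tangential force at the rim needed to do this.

F ≈ 76.8 N

I = MR² = (3.85)(0.428)² = 0.7053 kg·m².
The required torque is τ = Iα = (0.7053)(46.60) = 32.87 N·m.
A tangential force at the rim gives τ = FR, so F = τ/R = 32.87/0.428 = 76.79 N.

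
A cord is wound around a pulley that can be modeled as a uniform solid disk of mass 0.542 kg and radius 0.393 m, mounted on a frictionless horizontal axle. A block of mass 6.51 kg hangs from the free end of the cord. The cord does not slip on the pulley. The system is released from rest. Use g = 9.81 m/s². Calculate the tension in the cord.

T ≈ 2.55 N

I = ½MR² = (1/2)(0.542)(0.393)² = 0.04186 kg·m².
Block: mg − T = ma. Pulley: TR = Iα. No-slip: a = αR, so T = (I/R²)a = 0.2710·a.
Then mg = (m + 0.2710)a, so a = (6.51)(9.81)/(6.51 + 0.2710) = 9.418 m/s².
T = 0.2710·a = 2.552 N.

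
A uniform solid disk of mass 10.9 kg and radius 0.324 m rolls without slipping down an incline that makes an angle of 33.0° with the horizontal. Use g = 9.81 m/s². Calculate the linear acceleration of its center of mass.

a ≈ 3.56 m/s²

Translation along the incline: Mg sinθ − f = Ma.
Rotation about the center: fR = Iα with I = ½MR². No-slip gives a = αR, so f = (I/R²)a = (1/2)M a.
Substituting: Mg sinθ = (1 + 0.5000)Ma, so a = g sinθ/(1 + 0.5000) = (9.81) sin 33.0° / 1.500 = 3.562 m/s².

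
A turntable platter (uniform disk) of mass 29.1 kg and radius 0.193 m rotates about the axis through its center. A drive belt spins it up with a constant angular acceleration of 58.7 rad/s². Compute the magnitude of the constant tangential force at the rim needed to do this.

F ≈ 165 N

I = ½MR² = (1/2)(29.1)(0.193)² = 0.5420 kg·m².
The required torque is τ = Iα = (0.5420)(58.70) = 31.81 N·m.
A tangential force at the rim gives τ = FR, so F = τ/R = 31.81/0.193 = 164.8 N.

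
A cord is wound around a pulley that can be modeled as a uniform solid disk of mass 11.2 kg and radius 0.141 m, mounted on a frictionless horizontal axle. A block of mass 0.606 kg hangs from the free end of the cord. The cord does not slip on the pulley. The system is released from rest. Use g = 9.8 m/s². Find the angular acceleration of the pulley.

α ≈ 6.79 rad/s²

I = ½MR² = (1/2)(11.2)(0.141)² = 0.1113 kg·m².
Block: mg − T = ma. Pulley: TR = Iα. No-slip: a = αR, so T = (I/R²)a = 5.600·a.
Then mg = (m + 5.600)a, so a = (0.606)(9.8)/(0.606 + 5.600) = 0.9569 m/s².
α = a/R = 0.9569/0.141 = 6.787 rad/s².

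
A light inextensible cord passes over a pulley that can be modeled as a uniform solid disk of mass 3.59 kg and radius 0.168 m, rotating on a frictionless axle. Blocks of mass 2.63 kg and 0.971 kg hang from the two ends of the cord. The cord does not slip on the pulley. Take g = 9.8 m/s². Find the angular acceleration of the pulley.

I = ½MR² = (1/2)(3.59)(0.168)² = 0.05066 kg·m².
Heavier block: m₁g − T₁ = m₁a. Lighter block: T₂ − m₂g = m₂a.
Pulley: (T₁ − T₂)R = Iα = I(a/R), so T₁ − T₂ = (I/R²)a = (1/2)M_p a = 1.795·a.
Adding the three: (m₁ − m₂)g = (m₁ + m₂ + 1.795)a, so a = (2.63 − 0.971)(9.8)/(2.63 + 0.971 + 1.795) = 3.013 m/s².
α = a/R = 3.013/0.168 = 17.93 rad/s².

α ≈ 17.9 rad/s²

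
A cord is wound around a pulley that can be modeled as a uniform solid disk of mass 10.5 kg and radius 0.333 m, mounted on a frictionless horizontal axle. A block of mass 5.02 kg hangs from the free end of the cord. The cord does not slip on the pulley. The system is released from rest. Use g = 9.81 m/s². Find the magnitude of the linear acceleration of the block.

a ≈ 4.80 m/s²

I = ½MR² = (1/2)(10.5)(0.333)² = 0.5822 kg·m².
Block: mg − T = ma. Pulley: TR = Iα. No-slip: a = αR, so T = (I/R²)a = 5.250·a.
Then mg = (m + 5.250)a, so a = (5.02)(9.81)/(5.02 + 5.250) = 4.795 m/s².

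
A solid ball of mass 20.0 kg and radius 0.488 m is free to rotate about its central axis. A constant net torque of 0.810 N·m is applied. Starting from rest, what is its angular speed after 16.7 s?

I = (2/5)MR² = (2/5)(20.0)(0.488)² = 1.905 kg·m².
α = τ/I = 0.810/1.905 = 0.4252 rad/s².
ω = ω₀ + αt = 0 + (0.4252)(16.7) = 7.100 rad/s.

ω ≈ 7.10 rad/s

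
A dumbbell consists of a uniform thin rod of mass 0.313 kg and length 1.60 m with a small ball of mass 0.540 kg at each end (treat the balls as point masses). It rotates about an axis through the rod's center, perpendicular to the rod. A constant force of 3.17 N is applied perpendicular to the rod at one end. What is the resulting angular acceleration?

α ≈ 3.35 rad/s²

I_rod = (1/12)ML² = (1/12)(0.313)(1.60)² = 0.06677 kg·m².
I_balls = 2·m·(L/2)² = 2(0.540)(0.8000)² = 0.6912 kg·m².
Total I = 0.7580 kg·m².
τ = F·(L/2) = (3.17)(0.800) = 2.536 N·m.
α = τ/I = 2.536/0.7580 = 3.346 rad/s².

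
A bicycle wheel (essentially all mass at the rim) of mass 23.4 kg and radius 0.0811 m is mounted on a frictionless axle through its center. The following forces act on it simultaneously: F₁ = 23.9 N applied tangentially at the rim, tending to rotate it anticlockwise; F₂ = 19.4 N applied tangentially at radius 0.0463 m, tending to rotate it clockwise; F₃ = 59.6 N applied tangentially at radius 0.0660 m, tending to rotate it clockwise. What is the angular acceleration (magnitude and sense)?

I = MR² = (23.4)(0.0811)² = 0.1539 kg·m².
Taking anticlockwise as positive: τ₁ = +(23.9)(0.0811) = +1.938 N·m; τ₂ = −(19.4)(0.0463) = −0.8982 N·m; τ₃ = −(59.6)(0.0660) = −3.934 N·m.
Net torque τ = -2.894 N·m.
α = τ/I = -2.894/0.1539 = -18.80 rad/s².

α ≈ 18.8 rad/s², clockwise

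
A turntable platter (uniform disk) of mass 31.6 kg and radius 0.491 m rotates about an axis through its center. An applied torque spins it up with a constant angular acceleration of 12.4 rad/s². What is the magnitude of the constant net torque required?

I = ½MR² = (1/2)(31.6)(0.491)² = 3.809 kg·m².
τ = Iα = (3.809)(12.40) = 47.23 N·m.

τ ≈ 47.2 N·m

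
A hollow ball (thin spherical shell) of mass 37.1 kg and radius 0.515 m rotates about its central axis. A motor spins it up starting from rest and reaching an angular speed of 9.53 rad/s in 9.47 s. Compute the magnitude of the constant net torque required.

τ ≈ 6.60 N·m

I = (2/3)MR² = (2/3)(37.1)(0.515)² = 6.560 kg·m².
α = Δω/Δt = (9.53 − 0)/9.47 = 1.006 rad/s².
τ = Iα = (6.560)(1.006) = 6.601 N·m.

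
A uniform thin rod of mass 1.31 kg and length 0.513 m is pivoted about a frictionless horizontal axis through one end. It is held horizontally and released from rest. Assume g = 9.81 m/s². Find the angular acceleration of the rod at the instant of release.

α ≈ 28.7 rad/s²

About the pivot, I = (1/3)ML² = (1/3)(1.31)(0.513)² = 0.1149 kg·m².
The weight acts at the center, a distance L/2 = 0.2565 m from the pivot; τ = Mg(L/2) = 3.296 N·m.
α = τ/I = 3.296/0.1149 = 28.68 rad/s².
(Equivalently α = (3g/(2L)) = 28.68 rad/s².)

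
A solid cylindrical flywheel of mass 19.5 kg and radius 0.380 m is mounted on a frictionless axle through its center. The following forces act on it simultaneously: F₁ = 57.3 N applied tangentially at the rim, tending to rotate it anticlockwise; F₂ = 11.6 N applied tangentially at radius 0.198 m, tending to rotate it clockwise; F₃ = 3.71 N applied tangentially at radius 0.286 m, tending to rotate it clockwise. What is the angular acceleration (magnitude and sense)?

α ≈ 13.1 rad/s², anticlockwise

I = ½MR² = (1/2)(19.5)(0.380)² = 1.408 kg·m².
Taking anticlockwise as positive: τ₁ = +(57.3)(0.380) = +21.77 N·m; τ₂ = −(11.6)(0.198) = −2.297 N·m; τ₃ = −(3.71)(0.286) = −1.061 N·m.
Net torque τ = 18.42 N·m.
α = τ/I = 18.42/1.408 = 13.08 rad/s².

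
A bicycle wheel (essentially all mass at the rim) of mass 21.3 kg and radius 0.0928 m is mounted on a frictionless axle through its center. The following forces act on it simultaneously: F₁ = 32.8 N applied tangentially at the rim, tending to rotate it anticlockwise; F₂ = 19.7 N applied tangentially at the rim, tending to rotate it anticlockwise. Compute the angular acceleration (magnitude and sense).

α ≈ 26.6 rad/s², anticlockwise

I = MR² = (21.3)(0.0928)² = 0.1834 kg·m².
Taking anticlockwise as positive: τ₁ = +(32.8)(0.0928) = +3.044 N·m; τ₂ = +(19.7)(0.0928) = +1.828 N·m.
Net torque τ = 4.872 N·m.
α = τ/I = 4.872/0.1834 = 26.56 rad/s².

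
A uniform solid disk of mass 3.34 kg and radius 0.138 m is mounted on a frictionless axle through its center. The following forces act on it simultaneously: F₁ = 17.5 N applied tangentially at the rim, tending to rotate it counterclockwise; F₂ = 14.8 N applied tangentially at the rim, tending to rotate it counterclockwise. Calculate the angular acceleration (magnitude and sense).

α ≈ 140 rad/s², counterclockwise

I = ½MR² = (1/2)(3.34)(0.138)² = 0.03180 kg·m².
Taking counterclockwise as positive: τ₁ = +(17.5)(0.138) = +2.415 N·m; τ₂ = +(14.8)(0.138) = +2.042 N·m.
Net torque τ = 4.457 N·m.
α = τ/I = 4.457/0.03180 = 140.2 rad/s².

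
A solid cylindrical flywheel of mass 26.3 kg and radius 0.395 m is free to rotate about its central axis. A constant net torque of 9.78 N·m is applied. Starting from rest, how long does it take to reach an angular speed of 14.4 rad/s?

t ≈ 3.02 s

I = ½MR² = (1/2)(26.3)(0.395)² = 2.052 kg·m².
α = τ/I = 9.78/2.052 = 4.767 rad/s².
ω = αt ⇒ t = ω/α = 14.4/4.767 = 3.021 s.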